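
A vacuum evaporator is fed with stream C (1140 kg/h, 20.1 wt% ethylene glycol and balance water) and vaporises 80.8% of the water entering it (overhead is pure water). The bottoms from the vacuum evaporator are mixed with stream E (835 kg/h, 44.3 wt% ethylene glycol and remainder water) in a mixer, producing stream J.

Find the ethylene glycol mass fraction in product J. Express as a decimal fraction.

0.483

Vapour removed = 0.808×0.799×1140 = 735.97 kg/h; concentrate = 404.03 kg/h.
ethylene glycol reaching the mixer = 229.14 (from concentrate) + 835×0.443 = 599.05 kg/h.
Product flow = 404.03 + 835 = 1239 kg/h; ethylene glycol fraction = 0.483.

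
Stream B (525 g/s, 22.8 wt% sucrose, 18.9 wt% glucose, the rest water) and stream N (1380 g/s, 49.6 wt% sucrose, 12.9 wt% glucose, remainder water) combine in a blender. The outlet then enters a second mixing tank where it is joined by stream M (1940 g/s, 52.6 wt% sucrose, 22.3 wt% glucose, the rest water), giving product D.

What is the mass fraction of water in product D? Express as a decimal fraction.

Overall, product flow = 3845 g/s.
water in = 525×0.583 + 1380×0.375 + 1940×0.251 = 1310.5 g/s.
water fraction in D = 0.341.

0.341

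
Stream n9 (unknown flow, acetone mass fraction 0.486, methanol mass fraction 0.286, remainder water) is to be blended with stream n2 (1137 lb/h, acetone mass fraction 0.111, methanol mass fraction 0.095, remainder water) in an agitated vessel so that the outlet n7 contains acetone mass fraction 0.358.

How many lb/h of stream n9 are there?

2194 lb/h

Let n9 be the unknown flow. Total out = 1137 + n9.
acetone balance: 126.21 + 0.486·n9 = 0.358·(1137 + n9)
(0.486 − 0.358)·n9 = 0.358×1137 − 126.21 = 280.84
n9 = 280.84 / 0.128 = 2194.1 lb/h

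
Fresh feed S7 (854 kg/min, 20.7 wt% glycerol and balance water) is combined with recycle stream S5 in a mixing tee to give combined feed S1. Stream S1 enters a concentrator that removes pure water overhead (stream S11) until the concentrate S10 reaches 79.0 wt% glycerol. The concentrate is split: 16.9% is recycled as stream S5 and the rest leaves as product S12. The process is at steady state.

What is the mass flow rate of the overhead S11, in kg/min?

Overall glycerol balance (none leaves overhead): glycerol in fresh feed = glycerol in product, i.e. 854×0.207 = (1−0.169)·S10·0.790.
S10 = 176.78/(0.790×0.831) = 269.28 kg/min.
Recycle S5 = 0.169×269.28 = 45.508 kg/min.
Combined feed S1 = 854 + 45.508 = 899.51 kg/min.
Overhead S11 = S1 − S10 = 899.51 − 269.28 = 630.23 kg/min.

630.2 kg/min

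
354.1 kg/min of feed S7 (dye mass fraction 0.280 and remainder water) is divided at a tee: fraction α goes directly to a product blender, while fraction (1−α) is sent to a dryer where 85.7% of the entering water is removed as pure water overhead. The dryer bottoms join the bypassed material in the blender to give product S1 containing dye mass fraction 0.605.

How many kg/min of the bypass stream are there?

45.82 kg/min

All 354.1×0.280 = 99.148 kg/min of dye reaches S1, so S1 = 99.148/0.605 = 163.88 kg/min and vapour = 190.22 kg/min.
The evaporator receives (1−α)·354.1 of feed at 0.720 water and removes 0.857 of that water:
0.857×0.720×(1−α)×354.1 = 190.22
(1−α) = 190.22/218.49 = 0.8706;  α = 0.1294.
Bypass flow = 0.1294×354.1 = 45.823 kg/min.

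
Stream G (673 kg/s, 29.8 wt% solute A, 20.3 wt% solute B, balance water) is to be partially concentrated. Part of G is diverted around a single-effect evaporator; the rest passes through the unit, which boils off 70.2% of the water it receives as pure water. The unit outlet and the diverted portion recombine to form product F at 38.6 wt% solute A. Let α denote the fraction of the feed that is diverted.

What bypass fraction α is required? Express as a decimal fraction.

All 673×0.298 = 200.55 kg/s of solute A reaches F, so F = 200.55/0.386 = 519.57 kg/s and vapour = 153.43 kg/s.
The evaporator receives (1−α)·673 of feed at 0.499 water and removes 0.702 of that water:
0.702×0.499×(1−α)×673 = 153.43
(1−α) = 153.43/235.75 = 0.6508;  α = 0.3492.

0.349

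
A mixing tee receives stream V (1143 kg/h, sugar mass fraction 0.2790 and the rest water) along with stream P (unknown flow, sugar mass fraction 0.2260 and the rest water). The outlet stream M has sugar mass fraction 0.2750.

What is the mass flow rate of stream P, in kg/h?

Let P be the unknown flow. Total out = 1143 + P.
sugar balance: 318.9 + 0.226·P = 0.275·(1143 + P)
(0.226 − 0.275)·P = 0.275×1143 − 318.9 = -4.572
P = -4.572 / -0.049 = 93.306 kg/h

93.31 kg/h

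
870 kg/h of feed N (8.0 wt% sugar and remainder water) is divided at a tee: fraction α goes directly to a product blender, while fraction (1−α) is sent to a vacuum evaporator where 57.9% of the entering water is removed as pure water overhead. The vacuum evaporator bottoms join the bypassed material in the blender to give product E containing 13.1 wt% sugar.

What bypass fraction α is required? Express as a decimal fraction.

0.269

All 870×0.080 = 69.6 kg/h of sugar reaches E, so E = 69.6/0.131 = 531.3 kg/h and vapour = 338.7 kg/h.
The evaporator receives (1−α)·870 of feed at 0.920 water and removes 0.579 of that water:
0.579×0.920×(1−α)×870 = 338.7
(1−α) = 338.7/463.43 = 0.7309;  α = 0.2691.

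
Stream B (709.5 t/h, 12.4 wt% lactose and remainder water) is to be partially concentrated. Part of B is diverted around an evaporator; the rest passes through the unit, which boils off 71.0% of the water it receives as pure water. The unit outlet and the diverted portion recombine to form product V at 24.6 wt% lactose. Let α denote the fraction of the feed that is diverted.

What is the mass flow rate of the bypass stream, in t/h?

143.8 t/h

All 709.5×0.124 = 87.978 t/h of lactose reaches V, so V = 87.978/0.246 = 357.63 t/h and vapour = 351.87 t/h.
The evaporator receives (1−α)·709.5 of feed at 0.876 water and removes 0.710 of that water:
0.710×0.876×(1−α)×709.5 = 351.87
(1−α) = 351.87/441.28 = 0.7974;  α = 0.2026.
Bypass flow = 0.2026×709.5 = 143.76 t/h.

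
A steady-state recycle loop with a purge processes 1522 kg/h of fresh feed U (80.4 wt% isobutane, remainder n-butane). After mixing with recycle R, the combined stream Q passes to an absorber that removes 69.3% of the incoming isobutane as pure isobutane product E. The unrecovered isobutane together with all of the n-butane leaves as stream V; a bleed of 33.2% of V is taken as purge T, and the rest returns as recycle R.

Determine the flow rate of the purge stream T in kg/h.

n-butane enters only via U and leaves only via the purge: 1522×0.196 = 0.332×(n-butane in V), and the absorber passes all n-butane, so n-butane in Q = n-butane in V = 898.53 kg/h.
isobutane in Q: m_A = 1522×0.804 + (1−0.332)·(1−0.693)·m_A, so m_A = 1223.7/0.7949 = 1539.4 kg/h.
V = (1−0.693)×1539.4 + 898.53 = 1371.1 kg/h.
Purge T = 0.332×1371.1 = 455.21 kg/h.

455.2 kg/h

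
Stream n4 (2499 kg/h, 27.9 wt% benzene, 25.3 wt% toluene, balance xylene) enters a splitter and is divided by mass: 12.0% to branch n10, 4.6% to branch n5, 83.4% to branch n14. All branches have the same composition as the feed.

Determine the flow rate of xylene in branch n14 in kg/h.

975.4 kg/h

Branch n14 total = 0.834×2499 = 2084.2 kg/h.
xylene in n14 = 0.468×2084.2 = 975.39 kg/h.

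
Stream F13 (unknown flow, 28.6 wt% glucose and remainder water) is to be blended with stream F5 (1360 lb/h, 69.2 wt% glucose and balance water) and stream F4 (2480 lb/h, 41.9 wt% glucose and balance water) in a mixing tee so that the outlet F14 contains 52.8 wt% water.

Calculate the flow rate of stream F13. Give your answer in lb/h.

Let F13 be the unknown flow. Total out = 3840 + F13.
water balance: 1859.8 + 0.714·F13 = 0.528·(3840 + F13)
(0.714 − 0.528)·F13 = 0.528×3840 − 1859.8 = 167.76
F13 = 167.76 / 0.186 = 901.94 lb/h

901.9 lb/h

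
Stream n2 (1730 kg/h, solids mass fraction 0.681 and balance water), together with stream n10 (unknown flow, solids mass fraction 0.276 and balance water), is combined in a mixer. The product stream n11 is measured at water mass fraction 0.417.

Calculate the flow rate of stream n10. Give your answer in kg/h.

Let n10 be the unknown flow. Total out = 1730 + n10.
water balance: 551.87 + 0.724·n10 = 0.417·(1730 + n10)
(0.724 − 0.417)·n10 = 0.417×1730 − 551.87 = 169.54
n10 = 169.54 / 0.307 = 552.25 kg/h

552.2 kg/h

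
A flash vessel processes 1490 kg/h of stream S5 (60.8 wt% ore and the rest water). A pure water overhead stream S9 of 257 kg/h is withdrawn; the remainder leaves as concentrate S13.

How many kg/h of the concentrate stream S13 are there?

1233 kg/h

Concentrate = 1490 − 257 = 1233 kg/h.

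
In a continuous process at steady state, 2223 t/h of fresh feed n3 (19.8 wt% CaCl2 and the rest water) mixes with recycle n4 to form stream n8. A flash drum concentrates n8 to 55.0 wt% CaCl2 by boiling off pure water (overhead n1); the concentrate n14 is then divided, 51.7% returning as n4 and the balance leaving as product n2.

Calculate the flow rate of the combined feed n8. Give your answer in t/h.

Overall CaCl2 balance (none leaves overhead): CaCl2 in fresh feed = CaCl2 in product, i.e. 2223×0.198 = (1−0.517)·n14·0.550.
n14 = 440.15/(0.550×0.483) = 1656.9 t/h.
Recycle n4 = 0.517×1656.9 = 856.61 t/h.
Combined feed n8 = 2223 + 856.61 = 3079.6 t/h.

3080 t/h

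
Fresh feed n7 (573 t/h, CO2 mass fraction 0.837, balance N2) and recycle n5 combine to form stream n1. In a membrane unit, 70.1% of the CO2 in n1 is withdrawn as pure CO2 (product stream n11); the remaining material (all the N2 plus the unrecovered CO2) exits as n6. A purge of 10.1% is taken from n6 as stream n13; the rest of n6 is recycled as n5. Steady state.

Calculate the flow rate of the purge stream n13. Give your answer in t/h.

N2 enters only via n7 and leaves only via the purge: 573×0.163 = 0.101×(N2 in n6), and the membrane unit passes all N2, so N2 in n1 = N2 in n6 = 924.74 t/h.
CO2 in n1: m_A = 573×0.837 + (1−0.101)·(1−0.701)·m_A, so m_A = 479.6/0.7312 = 655.91 t/h.
n6 = (1−0.701)×655.91 + 924.74 = 1120.9 t/h.
Purge n13 = 0.101×1120.9 = 113.21 t/h.

113.2 t/h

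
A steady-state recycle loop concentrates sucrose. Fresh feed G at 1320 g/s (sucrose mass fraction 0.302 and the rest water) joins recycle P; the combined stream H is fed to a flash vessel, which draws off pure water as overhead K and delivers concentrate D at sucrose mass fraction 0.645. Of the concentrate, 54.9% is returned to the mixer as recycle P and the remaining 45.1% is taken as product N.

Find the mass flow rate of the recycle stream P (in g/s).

752.3 g/s

Overall sucrose balance (none leaves overhead): sucrose in fresh feed = sucrose in product, i.e. 1320×0.302 = (1−0.549)·D·0.645.
D = 398.64/(0.645×0.451) = 1370.4 g/s.
Recycle P = 0.549×1370.4 = 752.34 g/s.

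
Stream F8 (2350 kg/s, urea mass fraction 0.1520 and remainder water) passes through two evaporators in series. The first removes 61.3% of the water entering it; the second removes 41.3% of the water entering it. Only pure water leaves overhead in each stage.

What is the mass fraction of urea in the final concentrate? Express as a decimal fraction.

0.4410

water in feed = 2350×0.848 = 1992.8 kg/s.
After stage 1: water left = (1−0.613)×1992.8 = 771.21; stream total = 1128.4 kg/s.
After stage 2: water left = (1−0.413)×771.21 = 452.7; final concentrate = 809.9 kg/s.
urea fraction = 357.2/809.9 = 0.4410.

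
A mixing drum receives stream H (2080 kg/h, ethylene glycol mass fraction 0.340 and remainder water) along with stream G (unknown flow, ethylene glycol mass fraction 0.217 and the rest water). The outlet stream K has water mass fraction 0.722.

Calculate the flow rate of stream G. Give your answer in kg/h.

Let G be the unknown flow. Total out = 2080 + G.
water balance: 1372.8 + 0.783·G = 0.722·(2080 + G)
(0.783 − 0.722)·G = 0.722×2080 − 1372.8 = 128.96
G = 128.96 / 0.061 = 2114.1 kg/h

2114 kg/h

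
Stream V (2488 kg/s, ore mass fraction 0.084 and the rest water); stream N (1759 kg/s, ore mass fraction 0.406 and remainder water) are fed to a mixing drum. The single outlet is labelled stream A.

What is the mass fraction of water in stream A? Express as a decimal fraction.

Total flow out = 2488 + 1759 = 4247 kg/s.
water in = 2488×0.916 + 1759×0.594 = 3323.9 kg/s.
water mass fraction in A = 3323.9/4247 = 0.783.

0.783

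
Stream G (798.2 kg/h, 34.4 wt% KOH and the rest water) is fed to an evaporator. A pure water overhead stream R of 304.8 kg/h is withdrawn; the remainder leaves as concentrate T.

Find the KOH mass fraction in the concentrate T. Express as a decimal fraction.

0.557

KOH is not removed: 798.2×0.344 = 274.58 kg/h of KOH enters T.
Concentrate = 798.2 − 304.8 = 493.4 kg/h.
Mass fraction = 274.58/493.4 = 0.557.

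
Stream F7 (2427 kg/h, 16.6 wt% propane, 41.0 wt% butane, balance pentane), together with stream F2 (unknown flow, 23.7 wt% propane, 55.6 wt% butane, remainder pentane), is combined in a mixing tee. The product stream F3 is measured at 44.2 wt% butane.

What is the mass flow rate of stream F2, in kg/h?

Let F2 be the unknown flow. Total out = 2427 + F2.
butane balance: 995.07 + 0.556·F2 = 0.442·(2427 + F2)
(0.556 − 0.442)·F2 = 0.442×2427 − 995.07 = 77.664
F2 = 77.664 / 0.114 = 681.26 kg/h

681.3 kg/h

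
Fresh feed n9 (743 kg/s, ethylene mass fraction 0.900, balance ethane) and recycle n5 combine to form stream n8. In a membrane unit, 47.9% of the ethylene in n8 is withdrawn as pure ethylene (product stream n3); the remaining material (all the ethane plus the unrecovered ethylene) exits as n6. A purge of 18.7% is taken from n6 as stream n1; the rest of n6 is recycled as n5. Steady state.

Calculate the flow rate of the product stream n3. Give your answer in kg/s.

555.7 kg/s

ethylene in n8: m_A = 743×0.900 + (1−0.187)·(1−0.479)·m_A, so m_A = 668.7/0.5764 = 1160.1 kg/s.
Product n3 = 0.479×1160.1 = 555.68 kg/s.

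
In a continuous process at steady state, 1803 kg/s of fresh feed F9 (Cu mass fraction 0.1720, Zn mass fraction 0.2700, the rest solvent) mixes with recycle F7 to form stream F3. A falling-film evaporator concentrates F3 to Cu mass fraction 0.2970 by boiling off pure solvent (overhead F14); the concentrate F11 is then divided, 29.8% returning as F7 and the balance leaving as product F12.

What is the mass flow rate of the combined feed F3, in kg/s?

Overall Cu balance (none leaves overhead): Cu in fresh feed = Cu in product, i.e. 1803×0.172 = (1−0.298)·F11·0.297.
F11 = 310.12/(0.297×0.702) = 1487.4 kg/s.
Recycle F7 = 0.298×1487.4 = 443.25 kg/s.
Combined feed F3 = 1803 + 443.25 = 2246.2 kg/s.

2246 kg/s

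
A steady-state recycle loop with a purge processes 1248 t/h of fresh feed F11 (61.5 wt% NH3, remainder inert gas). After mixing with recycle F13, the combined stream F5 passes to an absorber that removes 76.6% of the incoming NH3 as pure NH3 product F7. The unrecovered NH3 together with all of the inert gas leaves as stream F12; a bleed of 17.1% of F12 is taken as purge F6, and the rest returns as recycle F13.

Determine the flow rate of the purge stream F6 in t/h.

inert gas enters only via F11 and leaves only via the purge: 1248×0.385 = 0.171×(inert gas in F12), and the absorber passes all inert gas, so inert gas in F5 = inert gas in F12 = 2809.8 t/h.
NH3 in F5: m_A = 1248×0.615 + (1−0.171)·(1−0.766)·m_A, so m_A = 767.52/0.8060 = 952.24 t/h.
F12 = (1−0.766)×952.24 + 2809.8 = 3032.6 t/h.
Purge F6 = 0.171×3032.6 = 518.58 t/h.

518.6 t/h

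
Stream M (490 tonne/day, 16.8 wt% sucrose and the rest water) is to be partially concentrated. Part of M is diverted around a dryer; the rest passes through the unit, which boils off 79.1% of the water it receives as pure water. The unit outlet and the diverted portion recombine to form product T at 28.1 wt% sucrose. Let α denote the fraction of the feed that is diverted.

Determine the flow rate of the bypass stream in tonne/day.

190.6 tonne/day

All 490×0.168 = 82.32 tonne/day of sucrose reaches T, so T = 82.32/0.281 = 292.95 tonne/day and vapour = 197.05 tonne/day.
The evaporator receives (1−α)·490 of feed at 0.832 water and removes 0.791 of that water:
0.791×0.832×(1−α)×490 = 197.05
(1−α) = 197.05/322.47 = 0.6110;  α = 0.3890.
Bypass flow = 0.3890×490 = 190.59 tonne/day.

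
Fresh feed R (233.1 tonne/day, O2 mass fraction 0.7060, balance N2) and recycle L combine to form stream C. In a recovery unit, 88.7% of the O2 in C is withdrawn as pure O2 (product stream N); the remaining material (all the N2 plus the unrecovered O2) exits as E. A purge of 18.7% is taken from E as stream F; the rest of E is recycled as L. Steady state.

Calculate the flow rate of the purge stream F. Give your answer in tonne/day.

72.36 tonne/day

N2 enters only via R and leaves only via the purge: 233.1×0.294 = 0.187×(N2 in E), and the recovery unit passes all N2, so N2 in C = N2 in E = 366.48 tonne/day.
O2 in C: m_A = 233.1×0.706 + (1−0.187)·(1−0.887)·m_A, so m_A = 164.57/0.9081 = 181.22 tonne/day.
E = (1−0.887)×181.22 + 366.48 = 386.96 tonne/day.
Purge F = 0.187×386.96 = 72.361 tonne/day.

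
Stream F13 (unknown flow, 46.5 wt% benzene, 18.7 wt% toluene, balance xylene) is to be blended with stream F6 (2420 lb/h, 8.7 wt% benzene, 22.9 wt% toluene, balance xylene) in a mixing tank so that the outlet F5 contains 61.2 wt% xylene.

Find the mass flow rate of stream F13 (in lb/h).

Let F13 be the unknown flow. Total out = 2420 + F13.
xylene balance: 1655.3 + 0.348·F13 = 0.612·(2420 + F13)
(0.348 − 0.612)·F13 = 0.612×2420 − 1655.3 = -174.24
F13 = -174.24 / -0.264 = 660 lb/h

660 lb/h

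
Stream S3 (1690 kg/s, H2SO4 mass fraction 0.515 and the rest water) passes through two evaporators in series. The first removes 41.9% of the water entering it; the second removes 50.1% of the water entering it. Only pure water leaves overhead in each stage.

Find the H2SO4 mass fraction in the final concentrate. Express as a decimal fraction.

water in feed = 1690×0.485 = 819.65 kg/s.
After stage 1: water left = (1−0.419)×819.65 = 476.22; stream total = 1346.6 kg/s.
After stage 2: water left = (1−0.501)×476.22 = 237.63; final concentrate = 1108 kg/s.
H2SO4 fraction = 870.35/1108 = 0.786.

0.786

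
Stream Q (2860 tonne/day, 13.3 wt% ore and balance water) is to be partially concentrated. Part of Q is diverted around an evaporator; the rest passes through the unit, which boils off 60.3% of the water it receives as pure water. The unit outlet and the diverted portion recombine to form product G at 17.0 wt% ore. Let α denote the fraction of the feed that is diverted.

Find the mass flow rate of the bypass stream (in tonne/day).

All 2860×0.133 = 380.38 tonne/day of ore reaches G, so G = 380.38/0.170 = 2237.5 tonne/day and vapour = 622.47 tonne/day.
The evaporator receives (1−α)·2860 of feed at 0.867 water and removes 0.603 of that water:
0.603×0.867×(1−α)×2860 = 622.47
(1−α) = 622.47/1495.2 = 0.4163;  α = 0.5837.
Bypass flow = 0.5837×2860 = 1669.4 tonne/day.

1669 tonne/day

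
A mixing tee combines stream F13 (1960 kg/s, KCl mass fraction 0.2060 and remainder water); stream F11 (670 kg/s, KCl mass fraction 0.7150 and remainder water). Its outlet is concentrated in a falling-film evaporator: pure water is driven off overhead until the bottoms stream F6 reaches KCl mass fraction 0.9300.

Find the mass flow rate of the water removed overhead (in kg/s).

KCl entering = 1960×0.206 + 670×0.715 = 882.81 kg/s.
All KCl reports to F6, so F6 = 882.81/0.930 = 949.26 kg/s.
Total feed = 2630 kg/s; overhead = 2630 − 949.26 = 1680.7 kg/s.

1681 kg/s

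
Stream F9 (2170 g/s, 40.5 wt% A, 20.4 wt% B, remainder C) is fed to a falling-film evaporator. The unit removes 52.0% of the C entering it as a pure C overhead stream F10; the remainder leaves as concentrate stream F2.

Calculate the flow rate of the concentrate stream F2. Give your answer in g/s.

1729 g/s

C entering = 2170×0.391 = 848.47 g/s; overhead removed = 0.520×848.47 = 441.2 g/s.
Concentrate = 2170 − 441.2 = 1728.8 g/s.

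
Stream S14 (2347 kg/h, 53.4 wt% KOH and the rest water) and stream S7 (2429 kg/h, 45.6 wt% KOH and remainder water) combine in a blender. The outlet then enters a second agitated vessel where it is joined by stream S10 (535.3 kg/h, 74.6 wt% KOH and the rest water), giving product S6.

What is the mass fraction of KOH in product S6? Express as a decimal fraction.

Overall, product flow = 5311.3 kg/h.
KOH in = 2347×0.534 + 2429×0.456 + 535.3×0.746 = 2760.3 kg/h.
KOH fraction in S6 = 0.520.

0.520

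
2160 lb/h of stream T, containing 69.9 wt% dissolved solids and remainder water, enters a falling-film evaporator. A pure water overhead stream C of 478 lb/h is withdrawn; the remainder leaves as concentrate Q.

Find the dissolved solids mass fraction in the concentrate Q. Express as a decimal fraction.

dissolved solids is not removed: 2160×0.699 = 1509.8 lb/h of dissolved solids enters Q.
Concentrate = 2160 − 478 = 1682 lb/h.
Mass fraction = 1509.8/1682 = 0.898.

0.898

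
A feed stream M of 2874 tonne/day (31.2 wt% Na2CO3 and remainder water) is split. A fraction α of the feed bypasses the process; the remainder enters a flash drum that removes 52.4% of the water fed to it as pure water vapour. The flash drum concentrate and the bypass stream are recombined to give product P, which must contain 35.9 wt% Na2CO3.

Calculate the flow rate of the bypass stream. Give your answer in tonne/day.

All 2874×0.312 = 896.69 tonne/day of Na2CO3 reaches P, so P = 896.69/0.359 = 2497.7 tonne/day and vapour = 376.26 tonne/day.
The evaporator receives (1−α)·2874 of feed at 0.688 water and removes 0.524 of that water:
0.524×0.688×(1−α)×2874 = 376.26
(1−α) = 376.26/1036.1 = 0.3631;  α = 0.6369.
Bypass flow = 0.6369×2874 = 1830.3 tonne/day.

1830 tonne/day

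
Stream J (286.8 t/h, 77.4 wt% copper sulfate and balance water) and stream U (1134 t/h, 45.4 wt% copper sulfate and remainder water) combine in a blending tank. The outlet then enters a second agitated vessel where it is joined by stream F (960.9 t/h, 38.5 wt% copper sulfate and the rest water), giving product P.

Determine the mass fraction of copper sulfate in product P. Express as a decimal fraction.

0.465

Overall, product flow = 2381.7 t/h.
copper sulfate in = 286.8×0.774 + 1134×0.454 + 960.9×0.385 = 1106.8 t/h.
copper sulfate fraction in P = 0.465.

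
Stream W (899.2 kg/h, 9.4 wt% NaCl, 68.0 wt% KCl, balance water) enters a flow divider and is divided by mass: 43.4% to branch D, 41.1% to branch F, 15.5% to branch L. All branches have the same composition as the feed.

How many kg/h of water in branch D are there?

88.2 kg/h

Branch D total = 0.434×899.2 = 390.25 kg/h.
water in D = 0.226×390.25 = 88.197 kg/h.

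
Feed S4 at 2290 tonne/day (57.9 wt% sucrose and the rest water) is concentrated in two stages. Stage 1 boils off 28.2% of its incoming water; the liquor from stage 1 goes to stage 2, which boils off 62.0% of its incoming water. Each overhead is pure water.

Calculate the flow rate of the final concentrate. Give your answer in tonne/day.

1589 tonne/day

water in feed = 2290×0.421 = 964.09 tonne/day.
After stage 1: water left = (1−0.282)×964.09 = 692.22; stream total = 2018.1 tonne/day.
After stage 2: water left = (1−0.620)×692.22 = 263.04; final concentrate = 1589 tonne/day.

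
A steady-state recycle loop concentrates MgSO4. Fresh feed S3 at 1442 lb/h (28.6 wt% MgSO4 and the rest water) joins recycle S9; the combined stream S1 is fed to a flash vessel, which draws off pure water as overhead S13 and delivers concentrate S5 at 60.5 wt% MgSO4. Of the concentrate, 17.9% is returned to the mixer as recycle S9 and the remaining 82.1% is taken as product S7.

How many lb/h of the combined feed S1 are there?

Overall MgSO4 balance (none leaves overhead): MgSO4 in fresh feed = MgSO4 in product, i.e. 1442×0.286 = (1−0.179)·S5·0.605.
S5 = 412.41/(0.605×0.821) = 830.3 lb/h.
Recycle S9 = 0.179×830.3 = 148.62 lb/h.
Combined feed S1 = 1442 + 148.62 = 1590.6 lb/h.

1591 lb/h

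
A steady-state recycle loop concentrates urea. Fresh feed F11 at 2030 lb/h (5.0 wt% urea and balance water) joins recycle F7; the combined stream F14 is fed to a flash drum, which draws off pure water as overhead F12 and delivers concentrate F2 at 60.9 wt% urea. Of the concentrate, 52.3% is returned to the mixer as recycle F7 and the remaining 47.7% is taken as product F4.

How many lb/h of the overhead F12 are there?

Overall urea balance (none leaves overhead): urea in fresh feed = urea in product, i.e. 2030×0.050 = (1−0.523)·F2·0.609.
F2 = 101.5/(0.609×0.477) = 349.41 lb/h.
Recycle F7 = 0.523×349.41 = 182.74 lb/h.
Combined feed F14 = 2030 + 182.74 = 2212.7 lb/h.
Overhead F12 = F14 − F2 = 2212.7 − 349.41 = 1863.3 lb/h.

1863 lb/h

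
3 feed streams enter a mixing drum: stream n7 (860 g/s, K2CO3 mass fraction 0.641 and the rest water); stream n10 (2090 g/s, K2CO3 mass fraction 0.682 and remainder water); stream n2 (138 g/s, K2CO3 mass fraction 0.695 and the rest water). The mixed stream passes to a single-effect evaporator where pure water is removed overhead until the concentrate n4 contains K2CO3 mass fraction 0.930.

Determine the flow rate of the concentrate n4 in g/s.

2229 g/s

K2CO3 entering = 860×0.641 + 2090×0.682 + 138×0.695 = 2072.6 g/s.
All K2CO3 reports to n4, so n4 = 2072.6/0.930 = 2228.5 g/s.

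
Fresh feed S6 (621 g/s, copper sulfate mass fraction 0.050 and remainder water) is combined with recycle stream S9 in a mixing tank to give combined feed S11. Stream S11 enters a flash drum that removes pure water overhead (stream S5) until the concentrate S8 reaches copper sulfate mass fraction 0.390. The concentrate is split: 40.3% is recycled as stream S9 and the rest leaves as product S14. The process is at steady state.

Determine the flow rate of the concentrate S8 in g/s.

133.4 g/s

Overall copper sulfate balance (none leaves overhead): copper sulfate in fresh feed = copper sulfate in product, i.e. 621×0.050 = (1−0.403)·S8·0.390.
S8 = 31.05/(0.390×0.597) = 133.36 g/s.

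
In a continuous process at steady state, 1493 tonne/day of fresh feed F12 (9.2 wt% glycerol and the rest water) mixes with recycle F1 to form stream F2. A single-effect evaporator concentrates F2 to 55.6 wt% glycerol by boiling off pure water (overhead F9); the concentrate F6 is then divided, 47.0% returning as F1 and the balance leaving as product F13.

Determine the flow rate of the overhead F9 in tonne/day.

Overall glycerol balance (none leaves overhead): glycerol in fresh feed = glycerol in product, i.e. 1493×0.092 = (1−0.470)·F6·0.556.
F6 = 137.36/(0.556×0.530) = 466.12 tonne/day.
Recycle F1 = 0.470×466.12 = 219.08 tonne/day.
Combined feed F2 = 1493 + 219.08 = 1712.1 tonne/day.
Overhead F9 = F2 − F6 = 1712.1 − 466.12 = 1246 tonne/day.

1246 tonne/day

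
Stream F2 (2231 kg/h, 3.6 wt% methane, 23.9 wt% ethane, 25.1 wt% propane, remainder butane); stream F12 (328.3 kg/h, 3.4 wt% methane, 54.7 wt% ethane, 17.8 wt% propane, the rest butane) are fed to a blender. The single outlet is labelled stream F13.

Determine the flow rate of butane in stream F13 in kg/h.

1137 kg/h

butane out = butane in = 2231×0.474 + 328.3×0.241 = 1136.6 kg/h.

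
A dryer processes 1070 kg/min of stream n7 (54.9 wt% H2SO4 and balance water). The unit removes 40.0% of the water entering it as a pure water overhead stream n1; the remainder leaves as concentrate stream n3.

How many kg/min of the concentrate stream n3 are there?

water entering = 1070×0.451 = 482.57 kg/min; overhead removed = 0.400×482.57 = 193.03 kg/min.
Concentrate = 1070 − 193.03 = 876.97 kg/min.

877 kg/min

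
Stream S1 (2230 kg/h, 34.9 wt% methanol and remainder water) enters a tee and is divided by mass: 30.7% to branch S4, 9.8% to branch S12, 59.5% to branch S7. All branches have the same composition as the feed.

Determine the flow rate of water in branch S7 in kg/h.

863.8 kg/h

Branch S7 total = 0.595×2230 = 1326.8 kg/h.
water in S7 = 0.651×1326.8 = 863.78 kg/h.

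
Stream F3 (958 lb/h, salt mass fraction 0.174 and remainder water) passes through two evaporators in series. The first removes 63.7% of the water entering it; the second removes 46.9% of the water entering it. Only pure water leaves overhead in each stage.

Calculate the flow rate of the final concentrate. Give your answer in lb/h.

water in feed = 958×0.826 = 791.31 lb/h.
After stage 1: water left = (1−0.637)×791.31 = 287.24; stream total = 453.94 lb/h.
After stage 2: water left = (1−0.469)×287.24 = 152.53; final concentrate = 319.22 lb/h.

319.2 lb/h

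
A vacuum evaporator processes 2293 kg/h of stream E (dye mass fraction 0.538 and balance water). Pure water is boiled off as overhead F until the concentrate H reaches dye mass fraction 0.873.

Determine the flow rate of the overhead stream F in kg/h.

879.9 kg/h

dye is conserved: 2293×0.538 = 1233.6 kg/h all reports to the concentrate.
Concentrate = 1233.6/(target fraction) = 1413.1 kg/h.
Overhead = 2293 − 1413.1 = 879.9 kg/h.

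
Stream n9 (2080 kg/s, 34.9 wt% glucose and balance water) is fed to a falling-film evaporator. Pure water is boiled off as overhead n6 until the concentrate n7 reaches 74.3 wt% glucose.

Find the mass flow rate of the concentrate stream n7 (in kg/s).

977 kg/s

glucose is conserved: 2080×0.349 = 725.92 kg/s all reports to the concentrate.
Concentrate = 725.92/(target fraction) = 977.01 kg/s.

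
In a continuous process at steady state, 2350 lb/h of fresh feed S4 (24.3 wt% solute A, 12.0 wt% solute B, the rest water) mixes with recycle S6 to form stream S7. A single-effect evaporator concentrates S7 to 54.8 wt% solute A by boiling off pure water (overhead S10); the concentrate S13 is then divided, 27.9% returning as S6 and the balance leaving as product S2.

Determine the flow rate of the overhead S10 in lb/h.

Overall solute A balance (none leaves overhead): solute A in fresh feed = solute A in product, i.e. 2350×0.243 = (1−0.279)·S13·0.548.
S13 = 571.05/(0.548×0.721) = 1445.3 lb/h.
Recycle S6 = 0.279×1445.3 = 403.24 lb/h.
Combined feed S7 = 2350 + 403.24 = 2753.2 lb/h.
Overhead S10 = S7 − S13 = 2753.2 − 1445.3 = 1307.9 lb/h.

1308 lb/h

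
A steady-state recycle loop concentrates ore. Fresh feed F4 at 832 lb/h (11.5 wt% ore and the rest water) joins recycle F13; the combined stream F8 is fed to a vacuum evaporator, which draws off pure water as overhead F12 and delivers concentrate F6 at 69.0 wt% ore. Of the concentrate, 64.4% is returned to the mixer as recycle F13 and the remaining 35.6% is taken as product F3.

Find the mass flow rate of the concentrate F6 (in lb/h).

389.5 lb/h

Overall ore balance (none leaves overhead): ore in fresh feed = ore in product, i.e. 832×0.115 = (1−0.644)·F6·0.690.
F6 = 95.68/(0.690×0.356) = 389.51 lb/h.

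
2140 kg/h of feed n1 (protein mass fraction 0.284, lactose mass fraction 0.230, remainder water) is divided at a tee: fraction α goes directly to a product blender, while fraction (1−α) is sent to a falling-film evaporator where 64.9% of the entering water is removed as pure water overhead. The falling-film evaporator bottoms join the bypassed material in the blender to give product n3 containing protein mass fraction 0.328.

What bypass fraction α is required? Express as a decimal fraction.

0.575

All 2140×0.284 = 607.76 kg/h of protein reaches n3, so n3 = 607.76/0.328 = 1852.9 kg/h and vapour = 287.07 kg/h.
The evaporator receives (1−α)·2140 of feed at 0.486 water and removes 0.649 of that water:
0.649×0.486×(1−α)×2140 = 287.07
(1−α) = 287.07/674.99 = 0.4253;  α = 0.5747.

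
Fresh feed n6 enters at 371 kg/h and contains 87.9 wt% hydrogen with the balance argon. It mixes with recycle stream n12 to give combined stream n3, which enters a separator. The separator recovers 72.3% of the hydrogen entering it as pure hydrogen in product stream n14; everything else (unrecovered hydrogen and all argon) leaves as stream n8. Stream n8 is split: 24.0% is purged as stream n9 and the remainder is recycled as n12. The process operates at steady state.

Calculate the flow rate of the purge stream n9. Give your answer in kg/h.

72.35 kg/h

argon enters only via n6 and leaves only via the purge: 371×0.121 = 0.240×(argon in n8), and the separator passes all argon, so argon in n3 = argon in n8 = 187.05 kg/h.
hydrogen in n3: m_A = 371×0.879 + (1−0.240)·(1−0.723)·m_A, so m_A = 326.11/0.7895 = 413.07 kg/h.
n8 = (1−0.723)×413.07 + 187.05 = 301.47 kg/h.
Purge n9 = 0.240×301.47 = 72.352 kg/h.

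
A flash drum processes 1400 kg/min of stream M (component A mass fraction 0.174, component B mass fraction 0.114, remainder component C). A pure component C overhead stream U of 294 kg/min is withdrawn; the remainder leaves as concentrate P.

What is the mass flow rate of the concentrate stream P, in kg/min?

1106 kg/min

Concentrate = 1400 − 294 = 1106 kg/min.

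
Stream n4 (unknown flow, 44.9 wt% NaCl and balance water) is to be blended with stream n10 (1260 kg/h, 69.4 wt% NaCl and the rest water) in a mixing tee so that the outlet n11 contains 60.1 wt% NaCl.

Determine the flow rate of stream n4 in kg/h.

770.9 kg/h

Let n4 be the unknown flow. Total out = 1260 + n4.
NaCl balance: 874.44 + 0.449·n4 = 0.601·(1260 + n4)
(0.449 − 0.601)·n4 = 0.601×1260 − 874.44 = -117.18
n4 = -117.18 / -0.152 = 770.92 kg/h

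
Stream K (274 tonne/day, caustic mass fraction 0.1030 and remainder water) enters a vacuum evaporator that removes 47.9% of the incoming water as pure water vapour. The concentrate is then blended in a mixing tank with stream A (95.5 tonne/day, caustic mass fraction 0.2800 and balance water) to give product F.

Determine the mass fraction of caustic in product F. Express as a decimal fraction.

0.2183

Vapour removed = 0.479×0.897×274 = 117.73 tonne/day; concentrate = 156.27 tonne/day.
caustic reaching the mixer = 28.222 (from concentrate) + 95.5×0.280 = 54.962 tonne/day.
Product flow = 156.27 + 95.5 = 251.77 tonne/day; caustic fraction = 0.2183.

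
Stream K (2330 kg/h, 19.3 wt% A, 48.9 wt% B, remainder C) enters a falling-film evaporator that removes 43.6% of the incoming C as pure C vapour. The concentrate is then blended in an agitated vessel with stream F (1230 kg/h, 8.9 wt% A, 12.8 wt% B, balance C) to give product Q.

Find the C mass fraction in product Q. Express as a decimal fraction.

Vapour removed = 0.436×0.318×2330 = 323.05 kg/h; concentrate = 2007 kg/h.
C reaching the mixer = 417.89 (from concentrate) + 1230×0.783 = 1381 kg/h.
Product flow = 2007 + 1230 = 3237 kg/h; C fraction = 0.427.

0.427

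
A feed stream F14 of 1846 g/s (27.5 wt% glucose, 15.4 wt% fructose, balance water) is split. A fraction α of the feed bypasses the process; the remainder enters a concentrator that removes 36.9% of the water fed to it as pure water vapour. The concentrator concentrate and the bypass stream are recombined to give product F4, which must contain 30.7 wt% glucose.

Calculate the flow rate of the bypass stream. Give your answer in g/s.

932.8 g/s

All 1846×0.275 = 507.65 g/s of glucose reaches F4, so F4 = 507.65/0.307 = 1653.6 g/s and vapour = 192.42 g/s.
The evaporator receives (1−α)·1846 of feed at 0.571 water and removes 0.369 of that water:
0.369×0.571×(1−α)×1846 = 192.42
(1−α) = 192.42/388.95 = 0.4947;  α = 0.5053.
Bypass flow = 0.5053×1846 = 932.77 g/s.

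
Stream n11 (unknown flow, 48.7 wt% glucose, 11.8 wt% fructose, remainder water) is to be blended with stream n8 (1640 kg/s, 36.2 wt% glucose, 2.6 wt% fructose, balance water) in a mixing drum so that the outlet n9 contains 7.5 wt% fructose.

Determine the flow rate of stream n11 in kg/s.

Let n11 be the unknown flow. Total out = 1640 + n11.
fructose balance: 42.64 + 0.118·n11 = 0.075·(1640 + n11)
(0.118 − 0.075)·n11 = 0.075×1640 − 42.64 = 80.36
n11 = 80.36 / 0.043 = 1868.8 kg/s

1869 kg/s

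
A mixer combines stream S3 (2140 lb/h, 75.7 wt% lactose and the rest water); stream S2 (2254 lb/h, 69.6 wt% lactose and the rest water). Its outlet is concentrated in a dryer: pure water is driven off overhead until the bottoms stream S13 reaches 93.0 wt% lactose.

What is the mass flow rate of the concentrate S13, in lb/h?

lactose entering = 2140×0.757 + 2254×0.696 = 3188.8 lb/h.
All lactose reports to S13, so S13 = 3188.8/0.930 = 3428.8 lb/h.

3429 lb/h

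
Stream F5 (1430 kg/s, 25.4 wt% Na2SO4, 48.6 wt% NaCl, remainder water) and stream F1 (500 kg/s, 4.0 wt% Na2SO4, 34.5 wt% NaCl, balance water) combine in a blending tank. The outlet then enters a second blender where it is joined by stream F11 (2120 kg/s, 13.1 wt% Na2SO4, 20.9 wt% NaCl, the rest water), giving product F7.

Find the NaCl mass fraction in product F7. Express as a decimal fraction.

Overall, product flow = 4050 kg/s.
NaCl in = 1430×0.486 + 500×0.345 + 2120×0.209 = 1310.6 kg/s.
NaCl fraction in F7 = 0.324.

0.324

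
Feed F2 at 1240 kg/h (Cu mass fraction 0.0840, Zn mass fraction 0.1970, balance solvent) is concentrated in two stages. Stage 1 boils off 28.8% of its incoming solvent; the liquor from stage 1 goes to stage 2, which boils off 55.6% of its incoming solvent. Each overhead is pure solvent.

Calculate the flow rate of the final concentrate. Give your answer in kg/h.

630.3 kg/h

solvent in feed = 1240×0.719 = 891.56 kg/h.
After stage 1: solvent left = (1−0.288)×891.56 = 634.79; stream total = 983.23 kg/h.
After stage 2: solvent left = (1−0.556)×634.79 = 281.85; final concentrate = 630.29 kg/h.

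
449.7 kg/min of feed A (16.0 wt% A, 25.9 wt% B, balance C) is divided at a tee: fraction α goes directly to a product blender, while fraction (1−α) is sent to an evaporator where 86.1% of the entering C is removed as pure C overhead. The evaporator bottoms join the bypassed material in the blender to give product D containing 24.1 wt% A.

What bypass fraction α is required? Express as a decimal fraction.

All 449.7×0.160 = 71.952 kg/min of A reaches D, so D = 71.952/0.241 = 298.56 kg/min and vapour = 151.14 kg/min.
The evaporator receives (1−α)·449.7 of feed at 0.581 C and removes 0.861 of that C:
0.861×0.581×(1−α)×449.7 = 151.14
(1−α) = 151.14/224.96 = 0.6719;  α = 0.3281.

0.328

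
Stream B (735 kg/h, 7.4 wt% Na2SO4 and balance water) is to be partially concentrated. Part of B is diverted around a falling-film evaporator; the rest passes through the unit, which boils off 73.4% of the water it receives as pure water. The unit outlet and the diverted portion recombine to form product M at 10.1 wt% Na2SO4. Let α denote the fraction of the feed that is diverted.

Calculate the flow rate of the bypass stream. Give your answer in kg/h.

445.9 kg/h

All 735×0.074 = 54.39 kg/h of Na2SO4 reaches M, so M = 54.39/0.101 = 538.51 kg/h and vapour = 196.49 kg/h.
The evaporator receives (1−α)·735 of feed at 0.926 water and removes 0.734 of that water:
0.734×0.926×(1−α)×735 = 196.49
(1−α) = 196.49/499.57 = 0.3933;  α = 0.6067.
Bypass flow = 0.6067×735 = 445.92 kg/h.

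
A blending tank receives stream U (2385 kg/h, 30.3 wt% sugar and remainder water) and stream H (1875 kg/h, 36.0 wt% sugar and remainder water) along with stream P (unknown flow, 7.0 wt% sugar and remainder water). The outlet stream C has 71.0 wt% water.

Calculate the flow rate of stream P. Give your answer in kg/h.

Let P be the unknown flow. Total out = 4260 + P.
water balance: 2862.3 + 0.930·P = 0.710·(4260 + P)
(0.930 − 0.710)·P = 0.710×4260 − 2862.3 = 162.26
P = 162.26 / 0.220 = 737.52 kg/h

737.5 kg/h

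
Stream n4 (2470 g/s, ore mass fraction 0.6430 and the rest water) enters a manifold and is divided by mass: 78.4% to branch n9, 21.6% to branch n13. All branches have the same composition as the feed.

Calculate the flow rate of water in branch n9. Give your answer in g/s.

691.3 g/s

Branch n9 total = 0.784×2470 = 1936.5 g/s.
water in n9 = 0.357×1936.5 = 691.32 g/s.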